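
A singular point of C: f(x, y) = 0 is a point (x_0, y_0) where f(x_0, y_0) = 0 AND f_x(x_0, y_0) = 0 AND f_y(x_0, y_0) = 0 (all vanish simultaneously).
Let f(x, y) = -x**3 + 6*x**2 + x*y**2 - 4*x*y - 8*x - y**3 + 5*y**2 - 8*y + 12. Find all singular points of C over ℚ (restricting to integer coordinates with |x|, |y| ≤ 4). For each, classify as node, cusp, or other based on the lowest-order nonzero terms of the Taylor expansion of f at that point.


Singular points: {(2, 2)}; classification: cusp.

Compute partial derivatives:
  f_x = -3*x**2 + 12*x + y**2 - 4*y - 8.
  f_y = 2*x*y - 4*x - 3*y**2 + 10*y - 8.
Scan x_0 ∈ {−4, ..., 4}. For each x_0, f_y(x_0, y) is a polynomial in y; find its integer roots y ∈ {−4, ..., 4}, then test f_x and f at those candidates.
  x = -4: f_y(-4, y) = -3*y**2 + 2*y + 8; vanishes at y ∈ {2}. (-4, 2): f_x = -108 ≠ 0.
  x = -3: f_y(-3, y) = -3*y**2 + 4*y + 4; vanishes at y ∈ {2}. (-3, 2): f_x = -75 ≠ 0.
  x = -2: f_y(-2, y) = -3*y**2 + 6*y; vanishes at y ∈ {0, 2}. (-2, 0): f_x = -44 ≠ 0; (-2, 2): f_x = -48 ≠ 0.
  x = -1: f_y(-1, y) = -3*y**2 + 8*y - 4; vanishes at y ∈ {2}. (-1, 2): f_x = -27 ≠ 0.
  x = 0: f_y(0, y) = -3*y**2 + 10*y - 8; vanishes at y ∈ {2}. (0, 2): f_x = -12 ≠ 0.
  x = 1: f_y(1, y) = -3*y**2 + 12*y - 12; vanishes at y ∈ {2}. (1, 2): f_x = -3 ≠ 0.
  x = 2: f_y(2, y) = -3*y**2 + 14*y - 16; vanishes at y ∈ {2}. (2, 2): f_x = 0, f = 0 — SINGULAR.
  x = 3: f_y(3, y) = -3*y**2 + 16*y - 20; vanishes at y ∈ {2}. (3, 2): f_x = -3 ≠ 0.
  x = 4: f_y(4, y) = -3*y**2 + 18*y - 24; vanishes at y ∈ {2, 4}. (4, 2): f_x = -12 ≠ 0; (4, 4): f_x = -8 ≠ 0.
Only singular point on the grid: (2, 2).
Classify: substitute x = 2 + u, y = 2 + v and expand: f = -u**3 + u*v**2 - v**3 + v**2.
No constant or linear terms (consistent with a singular point). Quadratic part: v**2. Cubic part: -u**3 + u*v**2 - v**3.
The quadratic part v**2 is a perfect square, so there is a single (double) tangent line v = 0, i.e. y = 2. Restricting the cubic part to that line (v = 0) leaves -u**3 ≠ 0, so f is not divisible by v and the branch is v² ≈ u**3 to lowest order — this is a cusp.
Classification: cusp.


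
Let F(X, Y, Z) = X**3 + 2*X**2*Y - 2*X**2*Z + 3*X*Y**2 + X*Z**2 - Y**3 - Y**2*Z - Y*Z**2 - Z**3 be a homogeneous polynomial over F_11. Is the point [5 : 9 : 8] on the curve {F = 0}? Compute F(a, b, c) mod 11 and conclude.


F(5,9,8) ≡ 4 (mod 11); P is NOT on the curve.

Evaluate F(5, 9, 8) term-by-term (mod 11).
  X**3 ↦ 1·125·1·1 = 125
  2*X**2*Y ↦ 2·25·9·1 = 450
  -2*X**2*Z ↦ -2·25·1·8 = -400
  3*X*Y**2 ↦ 3·5·81·1 = 1215
  X*Z**2 ↦ 1·5·1·64 = 320
  -Y**3 ↦ -1·1·729·1 = -729
  -Y**2*Z ↦ -1·1·81·8 = -648
  -Y*Z**2 ↦ -1·1·9·64 = -576
  -Z**3 ↦ -1·1·1·512 = -512
Sum: F(5, 9, 8) = (125) + (450) + (-400) + (1215) + (320) + (-729) + (-648) + (-576) + (-512) = -755.
Reducing mod 11: -755 ≡ 4 (mod 11).
Since F(a, b, c) ≡ 4 ≠ 0 (mod 11), P does NOT lie on the curve.


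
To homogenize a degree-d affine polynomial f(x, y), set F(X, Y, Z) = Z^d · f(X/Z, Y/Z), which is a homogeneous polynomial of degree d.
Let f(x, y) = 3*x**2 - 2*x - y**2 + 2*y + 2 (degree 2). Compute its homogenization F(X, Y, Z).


F(X, Y, Z) = 3*X**2 - 2*X*Z - Y**2 + 2*Y*Z + 2*Z**2

deg(f) = 2.
Substitute x = X/Z, y = Y/Z into f, then multiply by Z^2.
  monomial 3·x^2·y^0 ↦ 3·X^2·Y^0·Z^0.
  monomial -2·x^1·y^0 ↦ -2·X^1·Y^0·Z^1.
  monomial -1·x^0·y^2 ↦ -1·X^0·Y^2·Z^0.
  monomial 2·x^0·y^1 ↦ 2·X^0·Y^1·Z^1.
  monomial 2·x^0·y^0 ↦ 2·X^0·Y^0·Z^2.
Collecting: F(X, Y, Z) = 3*X**2 - 2*X*Z - Y**2 + 2*Y*Z + 2*Z**2.


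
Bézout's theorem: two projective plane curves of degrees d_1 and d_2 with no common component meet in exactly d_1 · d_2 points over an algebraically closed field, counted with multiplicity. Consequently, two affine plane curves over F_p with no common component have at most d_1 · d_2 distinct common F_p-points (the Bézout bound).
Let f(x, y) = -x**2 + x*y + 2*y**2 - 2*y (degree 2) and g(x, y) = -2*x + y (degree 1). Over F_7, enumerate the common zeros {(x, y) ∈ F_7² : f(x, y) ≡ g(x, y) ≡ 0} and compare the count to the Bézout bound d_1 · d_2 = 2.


Common zeros: {(0, 0), (2, 4)}; count = 2; Bézout bound = 2.

deg(f) = 2, deg(g) = 1, so Bézout bound = 2.
Scan x ∈ F_7. For each x, list the y ∈ F_7 with f(x, y) ≡ 0 and those with g(x, y) ≡ 0 (mod 7); the common zeros in that column are the intersection.
  x = 0: f ≡ 0 at y ∈ {0, 1}; g ≡ 0 at y ∈ {0}; common: {0}.
  x = 1: f ≡ 0 at y ∈ {1, 3}; g ≡ 0 at y ∈ {2}; common: ∅.
  x = 2: f ≡ 0 at y ∈ {3, 4}; g ≡ 0 at y ∈ {4}; common: {4}.
  x = 3: f ≡ 0 at y ∈ ∅; g ≡ 0 at y ∈ {6}; common: ∅.
  x = 4: f ≡ 0 at y ∈ ∅; g ≡ 0 at y ∈ {1}; common: ∅.
  x = 5: f ≡ 0 at y ∈ ∅; g ≡ 0 at y ∈ {3}; common: ∅.
  x = 6: f ≡ 0 at y ∈ ∅; g ≡ 0 at y ∈ {5}; common: ∅.
Collecting: common zeros = {(0, 0), (2, 4)}, so the count is 2.
Comparison with the Bézout bound: 2 ≤ 2 = deg(f)·deg(g), as expected for curves with no common component (the bound is attained).


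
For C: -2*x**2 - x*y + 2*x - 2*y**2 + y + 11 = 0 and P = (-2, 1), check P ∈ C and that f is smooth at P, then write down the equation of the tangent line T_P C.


Tangent line at P: 9*x - y + 19 = 0.

Step 1: f(-2, 1) = 0, so P lies on C.
Step 2: partial derivatives
  f_x(x, y) = -4*x - y + 2, f_y(x, y) = -x - 4*y + 1.
  f_x(P) = 9, f_y(P) = -1 (gradient nonzero, so P is smooth).
Step 3: tangent line at P: 9·(x − -2) + -1·(y − 1) = 0.
Expanding: 9*x - y + 19 = 0.


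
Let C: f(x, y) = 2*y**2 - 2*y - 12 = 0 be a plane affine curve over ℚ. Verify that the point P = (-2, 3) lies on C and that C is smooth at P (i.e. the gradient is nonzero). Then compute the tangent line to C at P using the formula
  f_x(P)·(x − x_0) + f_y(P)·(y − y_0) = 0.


Tangent line at P: 10*y - 30 = 0.

Step 1: f(-2, 3) = 0, so P lies on C.
Step 2: partial derivatives
  f_x(x, y) = 0, f_y(x, y) = 4*y - 2.
  f_x(P) = 0, f_y(P) = 10 (gradient nonzero, so P is smooth).
Step 3: tangent line at P: 0·(x − -2) + 10·(y − 3) = 0.
Expanding: 10*y - 30 = 0.


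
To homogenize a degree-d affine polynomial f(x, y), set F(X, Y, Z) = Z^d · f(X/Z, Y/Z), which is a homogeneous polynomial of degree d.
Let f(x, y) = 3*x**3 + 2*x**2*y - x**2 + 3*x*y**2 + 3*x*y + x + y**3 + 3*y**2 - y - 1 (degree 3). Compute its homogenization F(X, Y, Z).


F(X, Y, Z) = 3*X**3 + 2*X**2*Y - X**2*Z + 3*X*Y**2 + 3*X*Y*Z + X*Z**2 + Y**3 + 3*Y**2*Z - Y*Z**2 - Z**3

deg(f) = 3.
Substitute x = X/Z, y = Y/Z into f, then multiply by Z^3.
  monomial 3·x^3·y^0 ↦ 3·X^3·Y^0·Z^0.
  monomial 2·x^2·y^1 ↦ 2·X^2·Y^1·Z^0.
  monomial -1·x^2·y^0 ↦ -1·X^2·Y^0·Z^1.
  monomial 3·x^1·y^2 ↦ 3·X^1·Y^2·Z^0.
  monomial 3·x^1·y^1 ↦ 3·X^1·Y^1·Z^1.
  monomial 1·x^1·y^0 ↦ 1·X^1·Y^0·Z^2.
  monomial 1·x^0·y^3 ↦ 1·X^0·Y^3·Z^0.
  monomial 3·x^0·y^2 ↦ 3·X^0·Y^2·Z^1.
  monomial -1·x^0·y^1 ↦ -1·X^0·Y^1·Z^2.
  monomial -1·x^0·y^0 ↦ -1·X^0·Y^0·Z^3.
Collecting: F(X, Y, Z) = 3*X**3 + 2*X**2*Y - X**2*Z + 3*X*Y**2 + 3*X*Y*Z + X*Z**2 + Y**3 + 3*Y**2*Z - Y*Z**2 - Z**3.


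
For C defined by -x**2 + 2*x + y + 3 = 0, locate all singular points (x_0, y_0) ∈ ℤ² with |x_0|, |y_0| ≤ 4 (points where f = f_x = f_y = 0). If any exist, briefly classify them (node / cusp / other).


No singular points in the scanned grid; C is smooth there.

Compute partial derivatives:
  f_x = 2 - 2*x.
  f_y = 1.
f_y = 1 is a nonzero constant, so f_y never vanishes: no point (x, y) can satisfy f = f_x = f_y = 0. In particular no (x, y) ∈ {−4, ..., 4}² is singular; the curve is smooth.


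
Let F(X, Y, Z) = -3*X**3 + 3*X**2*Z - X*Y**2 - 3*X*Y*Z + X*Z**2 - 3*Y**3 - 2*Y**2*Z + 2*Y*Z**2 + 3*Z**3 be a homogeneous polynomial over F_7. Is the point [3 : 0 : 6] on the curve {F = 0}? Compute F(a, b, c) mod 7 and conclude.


F(3,0,6) ≡ 4 (mod 7); P is NOT on the curve.

Evaluate F(3, 0, 6) term-by-term (mod 7).
  -3*X**3 ↦ -3·27·1·1 = -81
  3*X**2*Z ↦ 3·9·1·6 = 162
  -X*Y**2 ↦ -1·3·0·1 = 0
  -3*X*Y*Z ↦ -3·3·0·6 = 0
  X*Z**2 ↦ 1·3·1·36 = 108
  -3*Y**3 ↦ -3·1·0·1 = 0
  -2*Y**2*Z ↦ -2·1·0·6 = 0
  2*Y*Z**2 ↦ 2·1·0·36 = 0
  3*Z**3 ↦ 3·1·1·216 = 648
Sum: F(3, 0, 6) = (-81) + (162) + (0) + (0) + (108) + (0) + (0) + (0) + (648) = 837.
Reducing mod 7: 837 ≡ 4 (mod 7).
Since F(a, b, c) ≡ 4 ≠ 0 (mod 7), P does NOT lie on the curve.


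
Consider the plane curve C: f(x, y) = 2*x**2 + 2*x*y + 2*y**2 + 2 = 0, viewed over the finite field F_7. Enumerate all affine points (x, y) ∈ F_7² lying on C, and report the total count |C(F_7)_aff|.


Affine F_7-points: {(1, 3), (3, 1), (3, 3), (4, 4), (4, 6), (6, 4)}; count = 6.

For each of the 49 pairs (x, y) ∈ F_7², evaluate f(x, y) mod 7. Record the zeros.
  x = 0: [0↦2, 1↦4, 2↦3, 3↦6, 4↦6, 5↦3, 6↦4]  zeros at y ∈ ∅
  x = 1: [0↦4, 1↦1, 2↦2, 3↦0, 4↦2, 5↦1, 6↦4]  zeros at y ∈ {3}
  x = 2: [0↦3, 1↦2, 2↦5, 3↦5, 4↦2, 5↦3, 6↦1]  zeros at y ∈ ∅
  x = 3: [0↦6, 1↦0, 2↦5, 3↦0, 4↦6, 5↦2, 6↦2]  zeros at y ∈ {1, 3}
  x = 4: [0↦6, 1↦2, 2↦2, 3↦6, 4↦0, 5↦5, 6↦0]  zeros at y ∈ {4, 6}
  x = 5: [0↦3, 1↦1, 2↦3, 3↦2, 4↦5, 5↦5, 6↦2]  zeros at y ∈ ∅
  x = 6: [0↦4, 1↦4, 2↦1, 3↦2, 4↦0, 5↦2, 6↦1]  zeros at y ∈ {4}
Collecting zeros: affine points = {(1, 3), (3, 1), (3, 3), (4, 4), (4, 6), (6, 4)}.
Total count |C(F_7)_aff| = 6.


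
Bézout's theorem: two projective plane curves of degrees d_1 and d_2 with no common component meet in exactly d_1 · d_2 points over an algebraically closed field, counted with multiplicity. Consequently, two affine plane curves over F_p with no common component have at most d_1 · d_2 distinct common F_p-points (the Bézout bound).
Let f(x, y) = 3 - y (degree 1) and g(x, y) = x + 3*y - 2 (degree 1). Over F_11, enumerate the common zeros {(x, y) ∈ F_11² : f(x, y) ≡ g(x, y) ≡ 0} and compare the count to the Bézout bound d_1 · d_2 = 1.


Common zeros: {(4, 3)}; count = 1; Bézout bound = 1.

deg(f) = 1, deg(g) = 1, so Bézout bound = 1.
Scan x ∈ F_11. For each x, list the y ∈ F_11 with f(x, y) ≡ 0 and those with g(x, y) ≡ 0 (mod 11); the common zeros in that column are the intersection.
  x = 0: f ≡ 0 at y ∈ {3}; g ≡ 0 at y ∈ {8}; common: ∅.
  x = 1: f ≡ 0 at y ∈ {3}; g ≡ 0 at y ∈ {4}; common: ∅.
  x = 2: f ≡ 0 at y ∈ {3}; g ≡ 0 at y ∈ {0}; common: ∅.
  x = 3: f ≡ 0 at y ∈ {3}; g ≡ 0 at y ∈ {7}; common: ∅.
  x = 4: f ≡ 0 at y ∈ {3}; g ≡ 0 at y ∈ {3}; common: {3}.
  x = 5: f ≡ 0 at y ∈ {3}; g ≡ 0 at y ∈ {10}; common: ∅.
  x = 6: f ≡ 0 at y ∈ {3}; g ≡ 0 at y ∈ {6}; common: ∅.
  x = 7: f ≡ 0 at y ∈ {3}; g ≡ 0 at y ∈ {2}; common: ∅.
  x = 8: f ≡ 0 at y ∈ {3}; g ≡ 0 at y ∈ {9}; common: ∅.
  x = 9: f ≡ 0 at y ∈ {3}; g ≡ 0 at y ∈ {5}; common: ∅.
  x = 10: f ≡ 0 at y ∈ {3}; g ≡ 0 at y ∈ {1}; common: ∅.
Collecting: common zeros = {(4, 3)}, so the count is 1.
Comparison with the Bézout bound: 1 ≤ 1 = deg(f)·deg(g), as expected for curves with no common component (the bound is attained).


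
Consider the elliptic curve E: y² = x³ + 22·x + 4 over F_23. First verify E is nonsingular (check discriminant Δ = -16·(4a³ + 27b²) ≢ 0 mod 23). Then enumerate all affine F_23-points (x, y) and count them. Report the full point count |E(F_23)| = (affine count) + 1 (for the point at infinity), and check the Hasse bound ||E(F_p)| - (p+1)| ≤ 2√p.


Affine points = {(0, 2), (0, 21), (1, 2), (1, 21), (4, 8), (4, 15), (5, 3), (5, 20), (7, 8), (7, 15), (8, 5), (8, 18), (11, 6), (11, 17), (12, 8), (12, 15), (13, 7), (13, 16), (15, 11), (15, 12), (16, 6), (16, 17), (17, 1), (17, 22), (19, 6), (19, 17), (20, 7), (20, 16), (22, 2), (22, 21)}; affine count = 30; |E(F_23)| = 31.

Discriminant check: Δ ∝ 4a³ + 27b² = 4·22³ + 27·4² = 4·10648 + 27·16 ≡ 14 (mod 23). Nonzero ⇒ E is nonsingular.
For each x ∈ F_23, compute rhs = x³ + 22·x + 4 mod 23, then count y ∈ F_23 with y² ≡ rhs.
  x = 0: rhs = 4, matching y values: 2, 21 (2 points).
  x = 1: rhs = 4, matching y values: 2, 21 (2 points).
  x = 2: rhs = 10, matching y values: none (0 points).
  x = 3: rhs = 5, matching y values: none (0 points).
  x = 4: rhs = 18, matching y values: 8, 15 (2 points).
  x = 5: rhs = 9, matching y values: 3, 20 (2 points).
  x = 6: rhs = 7, matching y values: none (0 points).
  x = 7: rhs = 18, matching y values: 8, 15 (2 points).
  x = 8: rhs = 2, matching y values: 5, 18 (2 points).
  x = 9: rhs = 11, matching y values: none (0 points).
  x = 10: rhs = 5, matching y values: none (0 points).
  x = 11: rhs = 13, matching y values: 6, 17 (2 points).
  x = 12: rhs = 18, matching y values: 8, 15 (2 points).
  x = 13: rhs = 3, matching y values: 7, 16 (2 points).
  x = 14: rhs = 20, matching y values: none (0 points).
  x = 15: rhs = 6, matching y values: 11, 12 (2 points).
  x = 16: rhs = 13, matching y values: 6, 17 (2 points).
  x = 17: rhs = 1, matching y values: 1, 22 (2 points).
  x = 18: rhs = 22, matching y values: none (0 points).
  x = 19: rhs = 13, matching y values: 6, 17 (2 points).
  x = 20: rhs = 3, matching y values: 7, 16 (2 points).
  x = 21: rhs = 21, matching y values: none (0 points).
  x = 22: rhs = 4, matching y values: 2, 21 (2 points).
Total affine count: 30.
Full point count |E(F_23)| = 30 + 1 = 31.
Hasse bound: |31 − (23+1)| = |7| = 7 ≤ 2√23 ≈ 9.5917 ✓.


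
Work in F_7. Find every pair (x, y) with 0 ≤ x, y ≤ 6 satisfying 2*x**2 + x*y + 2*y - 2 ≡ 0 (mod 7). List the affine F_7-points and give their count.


Affine F_7-points: {(0, 1), (1, 0), (2, 2), (3, 1), (4, 2), (6, 0)}; count = 6.

For each of the 49 pairs (x, y) ∈ F_7², evaluate f(x, y) mod 7. Record the zeros.
  x = 0: [0↦5, 1↦0, 2↦2, 3↦4, 4↦6, 5↦1, 6↦3]  zeros at y ∈ {1}
  x = 1: [0↦0, 1↦3, 2↦6, 3↦2, 4↦5, 5↦1, 6↦4]  zeros at y ∈ {0}
  x = 2: [0↦6, 1↦3, 2↦0, 3↦4, 4↦1, 5↦5, 6↦2]  zeros at y ∈ {2}
  x = 3: [0↦2, 1↦0, 2↦5, 3↦3, 4↦1, 5↦6, 6↦4]  zeros at y ∈ {1}
  x = 4: [0↦2, 1↦1, 2↦0, 3↦6, 4↦5, 5↦4, 6↦3]  zeros at y ∈ {2}
  x = 5: [0↦6, 1↦6, 2↦6, 3↦6, 4↦6, 5↦6, 6↦6]  zeros at y ∈ ∅
  x = 6: [0↦0, 1↦1, 2↦2, 3↦3, 4↦4, 5↦5, 6↦6]  zeros at y ∈ {0}
Collecting zeros: affine points = {(0, 1), (1, 0), (2, 2), (3, 1), (4, 2), (6, 0)}.
Total count |C(F_7)_aff| = 6.


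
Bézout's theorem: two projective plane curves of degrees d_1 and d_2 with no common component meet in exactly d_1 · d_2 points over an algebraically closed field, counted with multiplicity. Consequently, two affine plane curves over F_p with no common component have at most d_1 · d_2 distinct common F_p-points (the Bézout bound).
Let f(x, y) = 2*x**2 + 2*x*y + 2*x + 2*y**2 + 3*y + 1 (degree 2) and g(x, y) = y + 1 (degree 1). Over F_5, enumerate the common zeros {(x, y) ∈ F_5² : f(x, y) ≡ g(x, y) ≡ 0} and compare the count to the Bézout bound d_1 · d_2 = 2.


Common zeros: {(0, 4)}; count = 1; Bézout bound = 2.

deg(f) = 2, deg(g) = 1, so Bézout bound = 2.
Scan x ∈ F_5. For each x, list the y ∈ F_5 with f(x, y) ≡ 0 and those with g(x, y) ≡ 0 (mod 5); the common zeros in that column are the intersection.
  x = 0: f ≡ 0 at y ∈ {2, 4}; g ≡ 0 at y ∈ {4}; common: {4}.
  x = 1: f ≡ 0 at y ∈ {0}; g ≡ 0 at y ∈ {4}; common: ∅.
  x = 2: f ≡ 0 at y ∈ {2}; g ≡ 0 at y ∈ {4}; common: ∅.
  x = 3: f ≡ 0 at y ∈ {0, 3}; g ≡ 0 at y ∈ {4}; common: ∅.
  x = 4: f ≡ 0 at y ∈ ∅; g ≡ 0 at y ∈ {4}; common: ∅.
Collecting: common zeros = {(0, 4)}, so the count is 1.
Comparison with the Bézout bound: 1 ≤ 2 = deg(f)·deg(g), as expected for curves with no common component (the affine F_5-count falls short of the bound because intersections may lie at infinity, over extension fields, or carry multiplicity).


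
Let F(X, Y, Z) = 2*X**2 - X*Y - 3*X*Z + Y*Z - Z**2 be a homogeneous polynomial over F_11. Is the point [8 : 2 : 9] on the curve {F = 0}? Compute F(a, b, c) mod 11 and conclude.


F(8,2,9) ≡ 9 (mod 11); P is NOT on the curve.

Evaluate F(8, 2, 9) term-by-term (mod 11).
  2*X**2 ↦ 2·64·1·1 = 128
  -X*Y ↦ -1·8·2·1 = -16
  -3*X*Z ↦ -3·8·1·9 = -216
  Y*Z ↦ 1·1·2·9 = 18
  -Z**2 ↦ -1·1·1·81 = -81
Sum: F(8, 2, 9) = (128) + (-16) + (-216) + (18) + (-81) = -167.
Reducing mod 11: -167 ≡ 9 (mod 11).
Since F(a, b, c) ≡ 9 ≠ 0 (mod 11), P does NOT lie on the curve.


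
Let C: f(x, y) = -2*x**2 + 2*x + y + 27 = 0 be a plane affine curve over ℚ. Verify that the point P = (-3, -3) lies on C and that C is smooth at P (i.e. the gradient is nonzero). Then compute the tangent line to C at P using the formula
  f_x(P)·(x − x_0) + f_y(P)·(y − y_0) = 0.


Tangent line at P: 14*x + y + 45 = 0.

Step 1: f(-3, -3) = 0, so P lies on C.
Step 2: partial derivatives
  f_x(x, y) = 2 - 4*x, f_y(x, y) = 1.
  f_x(P) = 14, f_y(P) = 1 (gradient nonzero, so P is smooth).
Step 3: tangent line at P: 14·(x − -3) + 1·(y − -3) = 0.
Expanding: 14*x + y + 45 = 0.


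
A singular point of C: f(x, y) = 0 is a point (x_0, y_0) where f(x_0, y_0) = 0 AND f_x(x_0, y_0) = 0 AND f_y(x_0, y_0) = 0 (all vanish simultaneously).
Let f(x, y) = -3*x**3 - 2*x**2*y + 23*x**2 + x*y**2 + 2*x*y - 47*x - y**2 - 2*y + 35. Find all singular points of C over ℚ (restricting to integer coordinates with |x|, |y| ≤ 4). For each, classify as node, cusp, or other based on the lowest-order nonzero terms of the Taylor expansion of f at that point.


Singular points: {(2, 3)}; classification: node.

Compute partial derivatives:
  f_x = -9*x**2 - 4*x*y + 46*x + y**2 + 2*y - 47.
  f_y = -2*x**2 + 2*x*y + 2*x - 2*y - 2.
Scan x_0 ∈ {−4, ..., 4}. For each x_0, f_y(x_0, y) is a polynomial in y; find its integer roots y ∈ {−4, ..., 4}, then test f_x and f at those candidates.
  x = -4: f_y(-4, y) = -10*y - 42; no integer root y with |y| ≤ 4.
  x = -3: f_y(-3, y) = -8*y - 26; no integer root y with |y| ≤ 4.
  x = -2: f_y(-2, y) = -6*y - 14; no integer root y with |y| ≤ 4.
  x = -1: f_y(-1, y) = -4*y - 6; no integer root y with |y| ≤ 4.
  x = 0: f_y(0, y) = -2*y - 2; vanishes at y ∈ {-1}. (0, -1): f_x = -48 ≠ 0.
  x = 1: f_y(1, y) = -2; no integer root y with |y| ≤ 4.
  x = 2: f_y(2, y) = 2*y - 6; vanishes at y ∈ {3}. (2, 3): f_x = 0, f = 0 — SINGULAR.
  x = 3: f_y(3, y) = 4*y - 14; no integer root y with |y| ≤ 4.
  x = 4: f_y(4, y) = 6*y - 26; no integer root y with |y| ≤ 4.
Only singular point on the grid: (2, 3).
Classify: substitute x = 2 + u, y = 3 + v and expand: f = -3*u**3 - 2*u**2*v - u**2 + u*v**2 + v**2.
No constant or linear terms (consistent with a singular point). Quadratic part: -u**2 + v**2. Cubic part: -3*u**3 - 2*u**2*v + u*v**2.
The quadratic part v**2 - u**2 = (v − u)(v + u) splits into two distinct linear factors, so there are two distinct tangent lines y − 3 = ±(x − 2) — this is a node (ordinary double point).
Classification: node.


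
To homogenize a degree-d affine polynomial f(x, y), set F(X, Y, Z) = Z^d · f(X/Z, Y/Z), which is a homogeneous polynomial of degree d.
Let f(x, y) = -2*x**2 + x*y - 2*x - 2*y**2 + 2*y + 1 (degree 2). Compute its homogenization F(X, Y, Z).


F(X, Y, Z) = -2*X**2 + X*Y - 2*X*Z - 2*Y**2 + 2*Y*Z + Z**2

deg(f) = 2.
Substitute x = X/Z, y = Y/Z into f, then multiply by Z^2.
  monomial -2·x^2·y^0 ↦ -2·X^2·Y^0·Z^0.
  monomial 1·x^1·y^1 ↦ 1·X^1·Y^1·Z^0.
  monomial -2·x^1·y^0 ↦ -2·X^1·Y^0·Z^1.
  monomial -2·x^0·y^2 ↦ -2·X^0·Y^2·Z^0.
  monomial 2·x^0·y^1 ↦ 2·X^0·Y^1·Z^1.
  monomial 1·x^0·y^0 ↦ 1·X^0·Y^0·Z^2.
Collecting: F(X, Y, Z) = -2*X**2 + X*Y - 2*X*Z - 2*Y**2 + 2*Y*Z + Z**2.


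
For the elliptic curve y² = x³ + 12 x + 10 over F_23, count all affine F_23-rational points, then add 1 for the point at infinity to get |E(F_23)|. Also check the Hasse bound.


Affine points = {(1, 0), (3, 2), (3, 21), (7, 0), (10, 7), (10, 16), (11, 1), (11, 22), (14, 1), (14, 22), (15, 0), (18, 3), (18, 20), (19, 6), (19, 17), (20, 4), (20, 19), (21, 1), (21, 22)}; affine count = 19; |E(F_23)| = 20.

Discriminant check: Δ ∝ 4a³ + 27b² = 4·12³ + 27·10² = 4·1728 + 27·100 ≡ 21 (mod 23). Nonzero ⇒ E is nonsingular.
For each x ∈ F_23, compute rhs = x³ + 12·x + 10 mod 23, then count y ∈ F_23 with y² ≡ rhs.
  x = 0: rhs = 10, matching y values: none (0 points).
  x = 1: rhs = 0, matching y values: 0 (1 points).
  x = 2: rhs = 19, matching y values: none (0 points).
  x = 3: rhs = 4, matching y values: 2, 21 (2 points).
  x = 4: rhs = 7, matching y values: none (0 points).
  x = 5: rhs = 11, matching y values: none (0 points).
  x = 6: rhs = 22, matching y values: none (0 points).
  x = 7: rhs = 0, matching y values: 0 (1 points).
  x = 8: rhs = 20, matching y values: none (0 points).
  x = 9: rhs = 19, matching y values: none (0 points).
  x = 10: rhs = 3, matching y values: 7, 16 (2 points).
  x = 11: rhs = 1, matching y values: 1, 22 (2 points).
  x = 12: rhs = 19, matching y values: none (0 points).
  x = 13: rhs = 17, matching y values: none (0 points).
  x = 14: rhs = 1, matching y values: 1, 22 (2 points).
  x = 15: rhs = 0, matching y values: 0 (1 points).
  x = 16: rhs = 20, matching y values: none (0 points).
  x = 17: rhs = 21, matching y values: none (0 points).
  x = 18: rhs = 9, matching y values: 3, 20 (2 points).
  x = 19: rhs = 13, matching y values: 6, 17 (2 points).
  x = 20: rhs = 16, matching y values: 4, 19 (2 points).
  x = 21: rhs = 1, matching y values: 1, 22 (2 points).
  x = 22: rhs = 20, matching y values: none (0 points).
Total affine count: 19.
Full point count |E(F_23)| = 19 + 1 = 20.
Hasse bound: |20 − (23+1)| = |-4| = 4 ≤ 2√23 ≈ 9.5917 ✓.


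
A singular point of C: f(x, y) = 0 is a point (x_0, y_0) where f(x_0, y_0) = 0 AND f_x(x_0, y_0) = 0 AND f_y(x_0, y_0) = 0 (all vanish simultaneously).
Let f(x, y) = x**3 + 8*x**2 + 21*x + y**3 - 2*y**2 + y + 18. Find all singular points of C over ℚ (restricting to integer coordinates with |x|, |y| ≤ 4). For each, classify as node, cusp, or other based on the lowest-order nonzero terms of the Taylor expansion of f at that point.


Singular points: {(-3, 1)}; classification: node.

Compute partial derivatives:
  f_x = 3*x**2 + 16*x + 21.
  f_y = 3*y**2 - 4*y + 1.
Scan x_0 ∈ {−4, ..., 4}. For each x_0, f_y(x_0, y) is a polynomial in y; find its integer roots y ∈ {−4, ..., 4}, then test f_x and f at those candidates.
  x = -4: f_y(-4, y) = 3*y**2 - 4*y + 1; vanishes at y ∈ {1}. (-4, 1): f_x = 5 ≠ 0.
  x = -3: f_y(-3, y) = 3*y**2 - 4*y + 1; vanishes at y ∈ {1}. (-3, 1): f_x = 0, f = 0 — SINGULAR.
  x = -2: f_y(-2, y) = 3*y**2 - 4*y + 1; vanishes at y ∈ {1}. (-2, 1): f_x = 1 ≠ 0.
  x = -1: f_y(-1, y) = 3*y**2 - 4*y + 1; vanishes at y ∈ {1}. (-1, 1): f_x = 8 ≠ 0.
  x = 0: f_y(0, y) = 3*y**2 - 4*y + 1; vanishes at y ∈ {1}. (0, 1): f_x = 21 ≠ 0.
  x = 1: f_y(1, y) = 3*y**2 - 4*y + 1; vanishes at y ∈ {1}. (1, 1): f_x = 40 ≠ 0.
  x = 2: f_y(2, y) = 3*y**2 - 4*y + 1; vanishes at y ∈ {1}. (2, 1): f_x = 65 ≠ 0.
  x = 3: f_y(3, y) = 3*y**2 - 4*y + 1; vanishes at y ∈ {1}. (3, 1): f_x = 96 ≠ 0.
  x = 4: f_y(4, y) = 3*y**2 - 4*y + 1; vanishes at y ∈ {1}. (4, 1): f_x = 133 ≠ 0.
Only singular point on the grid: (-3, 1).
Classify: substitute x = -3 + u, y = 1 + v and expand: f = u**3 - u**2 + v**3 + v**2.
No constant or linear terms (consistent with a singular point). Quadratic part: -u**2 + v**2. Cubic part: u**3 + v**3.
The quadratic part v**2 - u**2 = (v − u)(v + u) splits into two distinct linear factors, so there are two distinct tangent lines y − 1 = ±(x − -3) — this is a node (ordinary double point).
Classification: node.


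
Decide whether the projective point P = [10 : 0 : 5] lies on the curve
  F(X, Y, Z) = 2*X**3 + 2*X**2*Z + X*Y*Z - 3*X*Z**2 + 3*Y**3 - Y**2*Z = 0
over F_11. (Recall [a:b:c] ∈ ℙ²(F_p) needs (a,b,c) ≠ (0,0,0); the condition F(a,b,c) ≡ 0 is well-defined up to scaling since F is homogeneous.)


F(10,0,5) ≡ 6 (mod 11); P is NOT on the curve.

Evaluate F(10, 0, 5) term-by-term (mod 11).
  2*X**3 ↦ 2·1000·1·1 = 2000
  2*X**2*Z ↦ 2·100·1·5 = 1000
  X*Y*Z ↦ 1·10·0·5 = 0
  -3*X*Z**2 ↦ -3·10·1·25 = -750
  3*Y**3 ↦ 3·1·0·1 = 0
  -Y**2*Z ↦ -1·1·0·5 = 0
Sum: F(10, 0, 5) = (2000) + (1000) + (0) + (-750) + (0) + (0) = 2250.
Reducing mod 11: 2250 ≡ 6 (mod 11).
Since F(a, b, c) ≡ 6 ≠ 0 (mod 11), P does NOT lie on the curve.


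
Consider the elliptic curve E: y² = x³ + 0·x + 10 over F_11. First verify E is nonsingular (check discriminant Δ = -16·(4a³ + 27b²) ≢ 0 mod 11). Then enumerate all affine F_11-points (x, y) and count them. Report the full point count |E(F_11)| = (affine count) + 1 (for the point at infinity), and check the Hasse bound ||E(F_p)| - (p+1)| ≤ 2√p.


Affine points = {(1, 0), (3, 2), (3, 9), (5, 5), (5, 6), (7, 1), (7, 10), (8, 4), (8, 7), (10, 3), (10, 8)}; affine count = 11; |E(F_11)| = 12.

Discriminant check: Δ ∝ 4a³ + 27b² = 4·0³ + 27·10² = 4·0 + 27·100 ≡ 5 (mod 11). Nonzero ⇒ E is nonsingular.
For each x ∈ F_11, compute rhs = x³ + 0·x + 10 mod 11, then count y ∈ F_11 with y² ≡ rhs.
  x = 0: rhs = 10, matching y values: none (0 points).
  x = 1: rhs = 0, matching y values: 0 (1 points).
  x = 2: rhs = 7, matching y values: none (0 points).
  x = 3: rhs = 4, matching y values: 2, 9 (2 points).
  x = 4: rhs = 8, matching y values: none (0 points).
  x = 5: rhs = 3, matching y values: 5, 6 (2 points).
  x = 6: rhs = 6, matching y values: none (0 points).
  x = 7: rhs = 1, matching y values: 1, 10 (2 points).
  x = 8: rhs = 5, matching y values: 4, 7 (2 points).
  x = 9: rhs = 2, matching y values: none (0 points).
  x = 10: rhs = 9, matching y values: 3, 8 (2 points).
Total affine count: 11.
Full point count |E(F_11)| = 11 + 1 = 12.
Hasse bound: |12 − (11+1)| = |0| = 0 ≤ 2√11 ≈ 6.6332 ✓.


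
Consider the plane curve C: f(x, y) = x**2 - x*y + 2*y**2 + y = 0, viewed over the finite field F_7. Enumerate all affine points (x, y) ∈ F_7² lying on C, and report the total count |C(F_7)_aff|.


Affine F_7-points: {(0, 0), (0, 3), (2, 5), (2, 6), (3, 3), (3, 5), (4, 6)}; count = 7.

For each of the 49 pairs (x, y) ∈ F_7², evaluate f(x, y) mod 7. Record the zeros.
  x = 0: [0↦0, 1↦3, 2↦3, 3↦0, 4↦1, 5↦6, 6↦1]  zeros at y ∈ {0, 3}
  x = 1: [0↦1, 1↦3, 2↦2, 3↦5, 4↦5, 5↦2, 6↦3]  zeros at y ∈ ∅
  x = 2: [0↦4, 1↦5, 2↦3, 3↦5, 4↦4, 5↦0, 6↦0]  zeros at y ∈ {5, 6}
  x = 3: [0↦2, 1↦2, 2↦6, 3↦0, 4↦5, 5↦0, 6↦6]  zeros at y ∈ {3, 5}
  x = 4: [0↦2, 1↦1, 2↦4, 3↦4, 4↦1, 5↦2, 6↦0]  zeros at y ∈ {6}
  x = 5: [0↦4, 1↦2, 2↦4, 3↦3, 4↦6, 5↦6, 6↦3]  zeros at y ∈ ∅
  x = 6: [0↦1, 1↦5, 2↦6, 3↦4, 4↦6, 5↦5, 6↦1]  zeros at y ∈ ∅
Collecting zeros: affine points = {(0, 0), (0, 3), (2, 5), (2, 6), (3, 3), (3, 5), (4, 6)}.
Total count |C(F_7)_aff| = 7.


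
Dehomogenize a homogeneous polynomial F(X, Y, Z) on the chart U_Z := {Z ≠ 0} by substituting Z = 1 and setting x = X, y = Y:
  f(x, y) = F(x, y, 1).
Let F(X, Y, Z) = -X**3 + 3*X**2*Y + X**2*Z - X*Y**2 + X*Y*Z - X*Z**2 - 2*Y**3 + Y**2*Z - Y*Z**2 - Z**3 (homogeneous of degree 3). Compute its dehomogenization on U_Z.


f(x, y) = -x**3 + 3*x**2*y + x**2 - x*y**2 + x*y - x - 2*y**3 + y**2 - y - 1

On U_Z we set Z = 1. Each monomial c·X^i·Y^j·Z^k in F becomes c·x^i·y^j·1^k = c·x^i·y^j.
Substituting Z = 1: F(X, Y, 1) = -x**3 + 3*x**2*y + x**2 - x*y**2 + x*y - x - 2*y**3 + y**2 - y - 1.
Note: deg(f) ≤ deg(F) = 3; strict inequality happens when F is divisible by Z (lost terms).


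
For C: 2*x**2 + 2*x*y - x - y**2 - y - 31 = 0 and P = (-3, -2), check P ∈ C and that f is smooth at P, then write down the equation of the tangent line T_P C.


Tangent line at P: -17*x - 3*y - 57 = 0.

Step 1: f(-3, -2) = 0, so P lies on C.
Step 2: partial derivatives
  f_x(x, y) = 4*x + 2*y - 1, f_y(x, y) = 2*x - 2*y - 1.
  f_x(P) = -17, f_y(P) = -3 (gradient nonzero, so P is smooth).
Step 3: tangent line at P: -17·(x − -3) + -3·(y − -2) = 0.
Expanding: -17*x - 3*y - 57 = 0.


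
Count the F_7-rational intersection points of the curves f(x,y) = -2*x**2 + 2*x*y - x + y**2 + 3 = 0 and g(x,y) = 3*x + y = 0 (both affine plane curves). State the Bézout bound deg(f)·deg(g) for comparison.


Common zeros: ∅; count = 0; Bézout bound = 2.

deg(f) = 2, deg(g) = 1, so Bézout bound = 2.
Scan x ∈ F_7. For each x, list the y ∈ F_7 with f(x, y) ≡ 0 and those with g(x, y) ≡ 0 (mod 7); the common zeros in that column are the intersection.
  x = 0: f ≡ 0 at y ∈ {2, 5}; g ≡ 0 at y ∈ {0}; common: ∅.
  x = 1: f ≡ 0 at y ∈ {0, 5}; g ≡ 0 at y ∈ {4}; common: ∅.
  x = 2: f ≡ 0 at y ∈ {0, 3}; g ≡ 0 at y ∈ {1}; common: ∅.
  x = 3: f ≡ 0 at y ∈ ∅; g ≡ 0 at y ∈ {5}; common: ∅.
  x = 4: f ≡ 0 at y ∈ {3}; g ≡ 0 at y ∈ {2}; common: ∅.
  x = 5: f ≡ 0 at y ∈ {2}; g ≡ 0 at y ∈ {6}; common: ∅.
  x = 6: f ≡ 0 at y ∈ ∅; g ≡ 0 at y ∈ {3}; common: ∅.
Collecting: common zeros = ∅, so the count is 0.
Comparison with the Bézout bound: 0 ≤ 2 = deg(f)·deg(g), as expected for curves with no common component (the affine F_7-count falls short of the bound because intersections may lie at infinity, over extension fields, or carry multiplicity).


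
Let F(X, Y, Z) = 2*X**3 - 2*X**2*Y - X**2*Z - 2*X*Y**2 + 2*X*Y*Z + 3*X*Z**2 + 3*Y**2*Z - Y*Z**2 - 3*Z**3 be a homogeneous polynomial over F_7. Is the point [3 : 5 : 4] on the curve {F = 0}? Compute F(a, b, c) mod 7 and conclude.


F(3,5,4) ≡ 0 (mod 7); P is on the curve.

Evaluate F(3, 5, 4) term-by-term (mod 7).
  2*X**3 ↦ 2·27·1·1 = 54
  -2*X**2*Y ↦ -2·9·5·1 = -90
  -X**2*Z ↦ -1·9·1·4 = -36
  -2*X*Y**2 ↦ -2·3·25·1 = -150
  2*X*Y*Z ↦ 2·3·5·4 = 120
  3*X*Z**2 ↦ 3·3·1·16 = 144
  3*Y**2*Z ↦ 3·1·25·4 = 300
  -Y*Z**2 ↦ -1·1·5·16 = -80
  -3*Z**3 ↦ -3·1·1·64 = -192
Sum: F(3, 5, 4) = (54) + (-90) + (-36) + (-150) + (120) + (144) + (300) + (-80) + (-192) = 70.
Reducing mod 7: 70 ≡ 0 (mod 7).
Since F(a, b, c) ≡ 0 (mod 7), P lies on the curve.


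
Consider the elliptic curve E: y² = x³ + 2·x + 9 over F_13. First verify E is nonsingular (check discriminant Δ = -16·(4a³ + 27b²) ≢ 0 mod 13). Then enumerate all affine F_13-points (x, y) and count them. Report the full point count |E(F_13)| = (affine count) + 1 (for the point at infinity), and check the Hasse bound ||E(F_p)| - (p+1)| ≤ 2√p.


Affine points = {(0, 3), (0, 10), (1, 5), (1, 8), (3, 4), (3, 9), (4, 4), (4, 9), (5, 1), (5, 12), (6, 4), (6, 9), (8, 2), (8, 11), (11, 6), (11, 7)}; affine count = 16; |E(F_13)| = 17.

Discriminant check: Δ ∝ 4a³ + 27b² = 4·2³ + 27·9² = 4·8 + 27·81 ≡ 9 (mod 13). Nonzero ⇒ E is nonsingular.
For each x ∈ F_13, compute rhs = x³ + 2·x + 9 mod 13, then count y ∈ F_13 with y² ≡ rhs.
  x = 0: rhs = 9, matching y values: 3, 10 (2 points).
  x = 1: rhs = 12, matching y values: 5, 8 (2 points).
  x = 2: rhs = 8, matching y values: none (0 points).
  x = 3: rhs = 3, matching y values: 4, 9 (2 points).
  x = 4: rhs = 3, matching y values: 4, 9 (2 points).
  x = 5: rhs = 1, matching y values: 1, 12 (2 points).
  x = 6: rhs = 3, matching y values: 4, 9 (2 points).
  x = 7: rhs = 2, matching y values: none (0 points).
  x = 8: rhs = 4, matching y values: 2, 11 (2 points).
  x = 9: rhs = 2, matching y values: none (0 points).
  x = 10: rhs = 2, matching y values: none (0 points).
  x = 11: rhs = 10, matching y values: 6, 7 (2 points).
  x = 12: rhs = 6, matching y values: none (0 points).
Total affine count: 16.
Full point count |E(F_13)| = 16 + 1 = 17.
Hasse bound: |17 − (13+1)| = |3| = 3 ≤ 2√13 ≈ 7.2111 ✓.


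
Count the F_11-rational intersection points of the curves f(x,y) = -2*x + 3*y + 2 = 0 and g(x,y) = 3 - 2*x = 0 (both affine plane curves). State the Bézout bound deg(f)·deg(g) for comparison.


Common zeros: {(7, 4)}; count = 1; Bézout bound = 1.

deg(f) = 1, deg(g) = 1, so Bézout bound = 1.
Scan x ∈ F_11. For each x, list the y ∈ F_11 with f(x, y) ≡ 0 and those with g(x, y) ≡ 0 (mod 11); the common zeros in that column are the intersection.
  x = 0: f ≡ 0 at y ∈ {3}; g ≡ 0 at y ∈ ∅; common: ∅.
  x = 1: f ≡ 0 at y ∈ {0}; g ≡ 0 at y ∈ ∅; common: ∅.
  x = 2: f ≡ 0 at y ∈ {8}; g ≡ 0 at y ∈ ∅; common: ∅.
  x = 3: f ≡ 0 at y ∈ {5}; g ≡ 0 at y ∈ ∅; common: ∅.
  x = 4: f ≡ 0 at y ∈ {2}; g ≡ 0 at y ∈ ∅; common: ∅.
  x = 5: f ≡ 0 at y ∈ {10}; g ≡ 0 at y ∈ ∅; common: ∅.
  x = 6: f ≡ 0 at y ∈ {7}; g ≡ 0 at y ∈ ∅; common: ∅.
  x = 7: f ≡ 0 at y ∈ {4}; g ≡ 0 at y ∈ {0, 1, 2, 3, 4, 5, 6, 7, 8, 9, 10}; common: {4}.
  x = 8: f ≡ 0 at y ∈ {1}; g ≡ 0 at y ∈ ∅; common: ∅.
  x = 9: f ≡ 0 at y ∈ {9}; g ≡ 0 at y ∈ ∅; common: ∅.
  x = 10: f ≡ 0 at y ∈ {6}; g ≡ 0 at y ∈ ∅; common: ∅.
Collecting: common zeros = {(7, 4)}, so the count is 1.
Comparison with the Bézout bound: 1 ≤ 1 = deg(f)·deg(g), as expected for curves with no common component (the bound is attained).


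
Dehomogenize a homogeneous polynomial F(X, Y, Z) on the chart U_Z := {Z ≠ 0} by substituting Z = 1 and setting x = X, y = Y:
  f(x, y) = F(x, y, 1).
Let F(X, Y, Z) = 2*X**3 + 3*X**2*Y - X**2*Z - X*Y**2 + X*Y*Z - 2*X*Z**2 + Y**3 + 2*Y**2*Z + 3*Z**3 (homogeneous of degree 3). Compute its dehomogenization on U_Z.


f(x, y) = 2*x**3 + 3*x**2*y - x**2 - x*y**2 + x*y - 2*x + y**3 + 2*y**2 + 3

On U_Z we set Z = 1. Each monomial c·X^i·Y^j·Z^k in F becomes c·x^i·y^j·1^k = c·x^i·y^j.
Substituting Z = 1: F(X, Y, 1) = 2*x**3 + 3*x**2*y - x**2 - x*y**2 + x*y - 2*x + y**3 + 2*y**2 + 3.
Note: deg(f) ≤ deg(F) = 3; strict inequality happens when F is divisible by Z (lost terms).


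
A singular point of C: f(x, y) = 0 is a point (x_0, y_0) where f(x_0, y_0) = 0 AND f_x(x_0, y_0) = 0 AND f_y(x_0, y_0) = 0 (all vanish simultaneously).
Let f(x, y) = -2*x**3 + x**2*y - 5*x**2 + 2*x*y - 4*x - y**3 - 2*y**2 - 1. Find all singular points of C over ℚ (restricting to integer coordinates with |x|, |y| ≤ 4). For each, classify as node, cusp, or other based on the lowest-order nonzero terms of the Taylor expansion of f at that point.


Singular points: {(-1, -1)}; classification: cusp.

Compute partial derivatives:
  f_x = -6*x**2 + 2*x*y - 10*x + 2*y - 4.
  f_y = x**2 + 2*x - 3*y**2 - 4*y.
Scan x_0 ∈ {−4, ..., 4}. For each x_0, f_y(x_0, y) is a polynomial in y; find its integer roots y ∈ {−4, ..., 4}, then test f_x and f at those candidates.
  x = -4: f_y(-4, y) = -3*y**2 - 4*y + 8; no integer root y with |y| ≤ 4.
  x = -3: f_y(-3, y) = -3*y**2 - 4*y + 3; no integer root y with |y| ≤ 4.
  x = -2: f_y(-2, y) = -3*y**2 - 4*y; vanishes at y ∈ {0}. (-2, 0): f_x = -8 ≠ 0.
  x = -1: f_y(-1, y) = -3*y**2 - 4*y - 1; vanishes at y ∈ {-1}. (-1, -1): f_x = 0, f = 0 — SINGULAR.
  x = 0: f_y(0, y) = -3*y**2 - 4*y; vanishes at y ∈ {0}. (0, 0): f_x = -4 ≠ 0.
  x = 1: f_y(1, y) = -3*y**2 - 4*y + 3; no integer root y with |y| ≤ 4.
  x = 2: f_y(2, y) = -3*y**2 - 4*y + 8; no integer root y with |y| ≤ 4.
  x = 3: f_y(3, y) = -3*y**2 - 4*y + 15; vanishes at y ∈ {-3}. (3, -3): f_x = -112 ≠ 0.
  x = 4: f_y(4, y) = -3*y**2 - 4*y + 24; no integer root y with |y| ≤ 4.
Only singular point on the grid: (-1, -1).
Classify: substitute x = -1 + u, y = -1 + v and expand: f = -2*u**3 + u**2*v - v**3 + v**2.
No constant or linear terms (consistent with a singular point). Quadratic part: v**2. Cubic part: -2*u**3 + u**2*v - v**3.
The quadratic part v**2 is a perfect square, so there is a single (double) tangent line v = 0, i.e. y = -1. Restricting the cubic part to that line (v = 0) leaves -2*u**3 ≠ 0, so f is not divisible by v and the branch is v² ≈ 2*u**3 to lowest order — this is a cusp.
Classification: cusp.


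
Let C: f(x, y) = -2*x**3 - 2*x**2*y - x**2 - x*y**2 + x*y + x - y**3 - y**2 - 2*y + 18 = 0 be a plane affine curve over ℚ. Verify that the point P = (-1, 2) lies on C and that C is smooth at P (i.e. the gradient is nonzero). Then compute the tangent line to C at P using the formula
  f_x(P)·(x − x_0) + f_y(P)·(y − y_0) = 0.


Tangent line at P: 3*x - 17*y + 37 = 0.

Step 1: f(-1, 2) = 0, so P lies on C.
Step 2: partial derivatives
  f_x(x, y) = -6*x**2 - 4*x*y - 2*x - y**2 + y + 1, f_y(x, y) = -2*x**2 - 2*x*y + x - 3*y**2 - 2*y - 2.
  f_x(P) = 3, f_y(P) = -17 (gradient nonzero, so P is smooth).
Step 3: tangent line at P: 3·(x − -1) + -17·(y − 2) = 0.
Expanding: 3*x - 17*y + 37 = 0.


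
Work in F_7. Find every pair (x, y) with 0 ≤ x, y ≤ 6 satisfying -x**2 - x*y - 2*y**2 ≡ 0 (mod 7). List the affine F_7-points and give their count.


Affine F_7-points: {(0, 0), (1, 5), (2, 3), (3, 1), (4, 6), (5, 4), (6, 2)}; count = 7.

For each of the 49 pairs (x, y) ∈ F_7², evaluate f(x, y) mod 7. Record the zeros.
  x = 0: [0↦0, 1↦5, 2↦6, 3↦3, 4↦3, 5↦6, 6↦5]  zeros at y ∈ {0}
  x = 1: [0↦6, 1↦3, 2↦3, 3↦6, 4↦5, 5↦0, 6↦5]  zeros at y ∈ {5}
  x = 2: [0↦3, 1↦6, 2↦5, 3↦0, 4↦5, 5↦6, 6↦3]  zeros at y ∈ {3}
  x = 3: [0↦5, 1↦0, 2↦5, 3↦6, 4↦3, 5↦3, 6↦6]  zeros at y ∈ {1}
  x = 4: [0↦5, 1↦6, 2↦3, 3↦3, 4↦6, 5↦5, 6↦0]  zeros at y ∈ {6}
  x = 5: [0↦3, 1↦3, 2↦6, 3↦5, 4↦0, 5↦5, 6↦6]  zeros at y ∈ {4}
  x = 6: [0↦6, 1↦5, 2↦0, 3↦5, 4↦6, 5↦3, 6↦3]  zeros at y ∈ {2}
Collecting zeros: affine points = {(0, 0), (1, 5), (2, 3), (3, 1), (4, 6), (5, 4), (6, 2)}.
Total count |C(F_7)_aff| = 7.


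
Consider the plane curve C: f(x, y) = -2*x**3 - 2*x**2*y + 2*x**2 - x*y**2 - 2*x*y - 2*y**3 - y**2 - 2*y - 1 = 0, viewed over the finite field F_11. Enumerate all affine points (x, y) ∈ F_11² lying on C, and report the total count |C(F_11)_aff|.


Affine F_11-points: {(0, 5), (1, 1), (2, 3), (3, 2), (3, 5), (4, 4), (4, 5), (5, 3), (5, 6), (5, 10), (9, 9)}; count = 11.

For each of the 121 pairs (x, y) ∈ F_11², evaluate f(x, y) mod 11. Record the zeros.
  x = 0: [0↦10, 1↦5, 2↦8, 3↦7, 4↦1, 5↦0, 6↦3, 7↦9, 8↦6, 9↦4, 10↦2]  zeros at y ∈ {5}
  x = 1: [0↦10, 1↦0, 2↦7, 3↦8, 4↦2, 5↦10, 6↦9, 7↦9, 8↦9, 9↦8, 10↦5]  zeros at y ∈ {1}
  x = 2: [0↦2, 1↦5, 2↦1, 3↦0, 4↦1, 5↦3, 6↦5, 7↦6, 8↦5, 9↦1, 10↦4]  zeros at y ∈ {3}
  x = 3: [0↦7, 1↦8, 2↦0, 3↦4, 4↦8, 5↦0, 6↦1, 7↦10, 8↦4, 9↦4, 10↦9]  zeros at y ∈ {2, 5}
  x = 4: [0↦2, 1↦8, 2↦3, 3↦8, 4↦0, 5↦0, 6↦7, 7↦9, 8↦5, 9↦5, 10↦8]  zeros at y ∈ {4, 5}
  x = 5: [0↦8, 1↦4, 2↦9, 3↦0, 4↦9, 5↦2, 6↦0, 7↦2, 8↦7, 9↦3, 10↦0]  zeros at y ∈ {3, 6, 10}
  x = 6: [0↦2, 1↦6, 2↦6, 3↦1, 4↦1, 5↦5, 6↦1, 7↦10, 8↦9, 9↦8, 10↦6]  zeros at y ∈ ∅
  x = 7: [0↦5, 1↦2, 2↦4, 3↦10, 4↦8, 5↦8, 6↦9, 7↦10, 8↦10, 9↦8, 10↦3]  zeros at y ∈ ∅
  x = 8: [0↦5, 1↦2, 2↦2, 3↦4, 4↦7, 5↦10, 6↦1, 7↦1, 8↦9, 9↦2, 10↦1]  zeros at y ∈ ∅
  x = 9: [0↦1, 1↦5, 2↦10, 3↦4, 4↦8, 5↦10, 6↦9, 7↦4, 8↦5, 9↦0, 10↦10]  zeros at y ∈ {9}
  x = 10: [0↦3, 1↦10, 2↦5, 3↦9, 4↦10, 5↦7, 6↦10, 7↦7, 8↦8, 9↦1, 10↦7]  zeros at y ∈ ∅
Collecting zeros: affine points = {(0, 5), (1, 1), (2, 3), (3, 2), (3, 5), (4, 4), (4, 5), (5, 3), (5, 6), (5, 10), (9, 9)}.
Total count |C(F_11)_aff| = 11.


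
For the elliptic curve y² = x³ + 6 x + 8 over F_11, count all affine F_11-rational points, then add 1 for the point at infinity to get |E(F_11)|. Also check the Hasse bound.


Affine points = {(1, 2), (1, 9), (3, 3), (3, 8), (5, 3), (5, 8), (10, 1), (10, 10)}; affine count = 8; |E(F_11)| = 9.

Discriminant check: Δ ∝ 4a³ + 27b² = 4·6³ + 27·8² = 4·216 + 27·64 ≡ 7 (mod 11). Nonzero ⇒ E is nonsingular.
For each x ∈ F_11, compute rhs = x³ + 6·x + 8 mod 11, then count y ∈ F_11 with y² ≡ rhs.
  x = 0: rhs = 8, matching y values: none (0 points).
  x = 1: rhs = 4, matching y values: 2, 9 (2 points).
  x = 2: rhs = 6, matching y values: none (0 points).
  x = 3: rhs = 9, matching y values: 3, 8 (2 points).
  x = 4: rhs = 8, matching y values: none (0 points).
  x = 5: rhs = 9, matching y values: 3, 8 (2 points).
  x = 6: rhs = 7, matching y values: none (0 points).
  x = 7: rhs = 8, matching y values: none (0 points).
  x = 8: rhs = 7, matching y values: none (0 points).
  x = 9: rhs = 10, matching y values: none (0 points).
  x = 10: rhs = 1, matching y values: 1, 10 (2 points).
Total affine count: 8.
Full point count |E(F_11)| = 8 + 1 = 9.
Hasse bound: |9 − (11+1)| = |-3| = 3 ≤ 2√11 ≈ 6.6332 ✓.
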